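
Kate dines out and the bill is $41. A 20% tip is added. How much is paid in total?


Calculate the tip:
20% of $41 = $8.20
Add tip to meal cost:
$41 + $8.20 = $49.20

$49.20


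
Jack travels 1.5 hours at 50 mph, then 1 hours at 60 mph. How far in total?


Leg 1 distance:
50 x 1.5 = 75 miles
Leg 2 distance:
60 x 1 = 60 miles
Total distance:
75 + 60 = 135 miles

135 miles


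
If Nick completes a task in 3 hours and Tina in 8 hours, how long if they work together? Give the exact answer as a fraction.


Nick's rate: 1/3 of the job per hour
Tina's rate: 1/8 of the job per hour
Combined rate: 1/3 + 1/8 = 11/24 per hour
Time = 1 / (11/24) = 24/11 hours (≈ 2.18 hours)

24/11 hours


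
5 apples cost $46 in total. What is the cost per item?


Total cost: $46
Number of items: 5
Unit price: $46 / 5 = $9.20

$9.20


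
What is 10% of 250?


Convert percentage to decimal:
10% = 0.1
Multiply:
250 x 0.1 = 25

25


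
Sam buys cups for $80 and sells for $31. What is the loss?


Selling price = $31
Cost price = $80
Loss = cost price - selling price:
Loss = $80 - $31 = $49

$49


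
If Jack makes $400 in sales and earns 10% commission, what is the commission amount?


Convert rate to decimal:
10% = 0.1
Multiply by sales:
$400 x 0.1 = $40

$40


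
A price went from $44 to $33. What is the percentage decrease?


Find the absolute change:
|33 - 44| = 11
Divide by original and multiply by 100:
11 / 44 x 100 = 25%

25%


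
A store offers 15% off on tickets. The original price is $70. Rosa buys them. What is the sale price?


Calculate the discount amount:
15% of $70 = $10.50
Subtract from original:
$70 - $10.50 = $59.50

$59.50


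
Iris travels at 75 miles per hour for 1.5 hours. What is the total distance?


Use the formula: distance = speed x time
Speed = 75 mph, Time = 1.5 hours
75 x 1.5 = 112.5 miles

112.5 miles


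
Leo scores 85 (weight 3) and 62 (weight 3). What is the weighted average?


Weighted sum:
3 x 85 + 3 x 62 = 441
Total weight:
3 + 3 = 6
Weighted average:
441 / 6 = 73.5

73.5


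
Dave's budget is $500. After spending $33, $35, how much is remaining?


Add up expenses:
$33 + $35 = $68
Subtract from budget:
$500 - $68 = $432

$432


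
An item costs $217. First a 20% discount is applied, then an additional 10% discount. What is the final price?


First discount:
20% of $217 = $43.40
Price after first discount:
$217 - $43.40 = $173.60
Second discount:
10% of $173.60 = $17.36
Final price:
$173.60 - $17.36 = $156.24

$156.24


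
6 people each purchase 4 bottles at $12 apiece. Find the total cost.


Cost per person:
4 x $12 = $48
Group total:
6 x $48 = $288

$288


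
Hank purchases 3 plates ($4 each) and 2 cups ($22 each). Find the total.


Cost of plates:
3 x $4 = $12
Cost of cups:
2 x $22 = $44
Add both:
$12 + $44 = $56

$56


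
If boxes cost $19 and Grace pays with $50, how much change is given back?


Start with the amount paid:
$50
Subtract the price:
$50 - $19 = $31

$31


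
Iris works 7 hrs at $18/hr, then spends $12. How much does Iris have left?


Calculate earnings:
7 x $18 = $126
Subtract spending:
$126 - $12 = $114

$114


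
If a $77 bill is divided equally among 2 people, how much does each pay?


Total bill: $77
Number of people: 2
Each pays: $77 / 2 = $38.50

$38.50


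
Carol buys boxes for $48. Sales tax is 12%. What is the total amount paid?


Calculate the tax:
12% of $48 = $5.76
Add tax to price:
$48 + $5.76 = $53.76

$53.76


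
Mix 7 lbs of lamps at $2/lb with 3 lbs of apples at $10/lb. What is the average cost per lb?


Cost of lamps:
7 x $2 = $14
Cost of apples:
3 x $10 = $30
Total cost: $14 + $30 = $44
Total weight: 10 lbs
Average: $44 / 10 = $4.40/lb

$4.40/lb


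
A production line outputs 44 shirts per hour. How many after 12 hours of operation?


Production rate: 44 shirts per hour
Time: 12 hours
Total: 44 x 12 = 528 shirts

528 shirts


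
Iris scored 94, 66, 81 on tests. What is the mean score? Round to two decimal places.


Add the scores:
94 + 66 + 81 = 241
Divide by the number of tests:
241 / 3 = 80.3333... ≈ 80.33

80.33


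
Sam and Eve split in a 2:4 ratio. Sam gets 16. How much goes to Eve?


Find the multiplier:
16 / 2 = 8
Apply to Eve's share:
4 x 8 = 32

32


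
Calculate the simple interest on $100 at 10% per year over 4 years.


Use the formula I = P x R x T / 100
P x R x T = 100 x 10 x 4 = 4000
I = 4000 / 100 = $40

$40


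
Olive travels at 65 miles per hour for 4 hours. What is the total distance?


Use the formula: distance = speed x time
Speed = 65 mph, Time = 4 hours
65 x 4 = 260 miles

260 miles


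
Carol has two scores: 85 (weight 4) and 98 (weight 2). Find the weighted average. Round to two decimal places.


Weighted sum:
4 x 85 + 2 x 98 = 536
Total weight:
4 + 2 = 6
Weighted average:
536 / 6 = 89.3333... ≈ 89.33

89.33


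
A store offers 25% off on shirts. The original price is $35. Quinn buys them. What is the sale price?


Calculate the discount amount:
25% of $35 = $8.75
Subtract from original:
$35 - $8.75 = $26.25

$26.25


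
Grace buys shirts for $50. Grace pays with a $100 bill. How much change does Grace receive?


Start with the amount paid:
$100
Subtract the price:
$100 - $50 = $50

$50


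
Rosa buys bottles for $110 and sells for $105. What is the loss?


Selling price = $105
Cost price = $110
Loss = cost price - selling price:
Loss = $110 - $105 = $5

$5


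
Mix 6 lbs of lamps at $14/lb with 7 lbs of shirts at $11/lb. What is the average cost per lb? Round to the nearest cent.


Cost of lamps:
6 x $14 = $84
Cost of shirts:
7 x $11 = $77
Total cost: $84 + $77 = $161
Total weight: 13 lbs
Average: $161 / 13 = $12.3846... ≈ $12.38/lb

$12.38/lb


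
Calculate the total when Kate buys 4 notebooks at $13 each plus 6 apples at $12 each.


Cost of notebooks:
4 x $13 = $52
Cost of apples:
6 x $12 = $72
Add both:
$52 + $72 = $124

$124


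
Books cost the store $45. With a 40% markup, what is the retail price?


Calculate the markup amount:
40% of $45 = $18
Add to cost:
$45 + $18 = $63

$63


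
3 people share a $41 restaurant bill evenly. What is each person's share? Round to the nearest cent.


Total bill: $41
Number of people: 3
Each pays: $41 / 3 = $13.6666... ≈ $13.67

$13.67


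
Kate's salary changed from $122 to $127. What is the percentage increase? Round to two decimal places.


Find the absolute change:
|127 - 122| = 5
Divide by original and multiply by 100:
5 / 122 x 100 = 4.0983...% ≈ 4.1%

4.1%


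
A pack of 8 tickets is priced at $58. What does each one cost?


Total cost: $58
Number of items: 8
Unit price: $58 / 8 = $7.25

$7.25


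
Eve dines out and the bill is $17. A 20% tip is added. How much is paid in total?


Calculate the tip:
20% of $17 = $3.40
Add tip to meal cost:
$17 + $3.40 = $20.40

$20.40


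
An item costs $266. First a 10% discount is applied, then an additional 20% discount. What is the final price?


First discount:
10% of $266 = $26.60
Price after first discount:
$266 - $26.60 = $239.40
Second discount:
20% of $239.40 = $47.88
Final price:
$239.40 - $47.88 = $191.52

$191.52


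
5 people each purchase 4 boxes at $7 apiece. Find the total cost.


Cost per person:
4 x $7 = $28
Group total:
5 x $28 = $140

$140


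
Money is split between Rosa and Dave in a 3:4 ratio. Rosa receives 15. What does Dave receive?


Find the multiplier:
15 / 3 = 5
Apply to Dave's share:
4 x 5 = 20

20


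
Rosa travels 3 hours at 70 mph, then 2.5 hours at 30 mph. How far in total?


Leg 1 distance:
70 x 3 = 210 miles
Leg 2 distance:
30 x 2.5 = 75 miles
Total distance:
210 + 75 = 285 miles

285 miles


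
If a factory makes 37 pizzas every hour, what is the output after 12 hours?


Production rate: 37 pizzas per hour
Time: 12 hours
Total: 37 x 12 = 444 pizzas

444 pizzas


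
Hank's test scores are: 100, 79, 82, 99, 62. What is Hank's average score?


Add the scores:
100 + 79 + 82 + 99 + 62 = 422
Divide by the number of tests:
422 / 5 = 84.4

84.4


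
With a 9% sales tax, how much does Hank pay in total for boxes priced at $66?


Calculate the tax:
9% of $66 = $5.94
Add tax to price:
$66 + $5.94 = $71.94

$71.94


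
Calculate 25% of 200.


Convert percentage to decimal:
25% = 0.25
Multiply:
200 x 0.25 = 50

50


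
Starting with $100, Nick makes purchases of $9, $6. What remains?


Add up expenses:
$9 + $6 = $15
Subtract from budget:
$100 - $15 = $85

$85


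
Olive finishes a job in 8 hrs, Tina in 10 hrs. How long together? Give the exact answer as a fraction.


Olive's rate: 1/8 of the job per hour
Tina's rate: 1/10 of the job per hour
Combined rate: 1/8 + 1/10 = 9/40 per hour
Time = 1 / (9/40) = 40/9 hours (≈ 4.44 hours)

40/9 hours


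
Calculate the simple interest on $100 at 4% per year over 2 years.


Use the formula I = P x R x T / 100
P x R x T = 100 x 4 x 2 = 800
I = 800 / 100 = $8

$8


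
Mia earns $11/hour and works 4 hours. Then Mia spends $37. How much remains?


Calculate earnings:
4 x $11 = $44
Subtract spending:
$44 - $37 = $7

$7


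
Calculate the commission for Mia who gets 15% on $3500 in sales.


Convert rate to decimal:
15% = 0.15
Multiply by sales:
$3500 x 0.15 = $525

$525


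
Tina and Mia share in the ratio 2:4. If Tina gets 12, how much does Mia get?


Find the multiplier:
12 / 2 = 6
Apply to Mia's share:
4 x 6 = 24

24


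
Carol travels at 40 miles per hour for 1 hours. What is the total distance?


Use the formula: distance = speed x time
Speed = 40 mph, Time = 1 hours
40 x 1 = 40 miles

40 miles


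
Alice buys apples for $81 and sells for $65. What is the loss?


Selling price = $65
Cost price = $81
Loss = cost price - selling price:
Loss = $81 - $65 = $16

$16


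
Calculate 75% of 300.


Convert percentage to decimal:
75% = 0.75
Multiply:
300 x 0.75 = 225

225


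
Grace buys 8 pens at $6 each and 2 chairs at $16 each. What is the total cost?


Cost of pens:
8 x $6 = $48
Cost of chairs:
2 x $16 = $32
Add both:
$48 + $32 = $80

$80


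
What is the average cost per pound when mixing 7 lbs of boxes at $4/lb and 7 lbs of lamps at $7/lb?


Cost of boxes:
7 x $4 = $28
Cost of lamps:
7 x $7 = $49
Total cost: $28 + $49 = $77
Total weight: 14 lbs
Average: $77 / 14 = $5.50/lb

$5.50/lb


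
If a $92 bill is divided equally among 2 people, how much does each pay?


Total bill: $92
Number of people: 2
Each pays: $92 / 2 = $46

$46


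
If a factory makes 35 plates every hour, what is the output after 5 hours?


Production rate: 35 plates per hour
Time: 5 hours
Total: 35 x 5 = 175 plates

175 plates


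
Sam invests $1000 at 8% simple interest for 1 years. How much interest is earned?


Use the formula I = P x R x T / 100
P x R x T = 1000 x 8 x 1 = 8000
I = 8000 / 100 = $80

$80


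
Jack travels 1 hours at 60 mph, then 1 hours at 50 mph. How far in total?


Leg 1 distance:
60 x 1 = 60 miles
Leg 2 distance:
50 x 1 = 50 miles
Total distance:
60 + 50 = 110 miles

110 miles


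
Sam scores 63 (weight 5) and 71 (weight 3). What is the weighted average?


Weighted sum:
5 x 63 + 3 x 71 = 528
Total weight:
5 + 3 = 8
Weighted average:
528 / 8 = 66

66


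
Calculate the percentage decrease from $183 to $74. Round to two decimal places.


Find the absolute change:
|74 - 183| = 109
Divide by original and multiply by 100:
109 / 183 x 100 = 59.5628...% ≈ 59.56%

59.56%


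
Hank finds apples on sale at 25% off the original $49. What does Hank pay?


Calculate the discount amount:
25% of $49 = $12.25
Subtract from original:
$49 - $12.25 = $36.75

$36.75


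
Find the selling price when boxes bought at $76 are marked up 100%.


Calculate the markup amount:
100% of $76 = $76
Add to cost:
$76 + $76 = $152

$152


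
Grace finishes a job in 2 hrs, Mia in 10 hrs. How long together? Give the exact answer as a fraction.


Grace's rate: 1/2 of the job per hour
Mia's rate: 1/10 of the job per hour
Combined rate: 1/2 + 1/10 = 3/5 per hour
Time = 1 / (3/5) = 5/3 hours (≈ 1.67 hours)

5/3 hours


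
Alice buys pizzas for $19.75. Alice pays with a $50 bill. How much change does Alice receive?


Start with the amount paid:
$50
Subtract the price:
$50 - $19.75 = $30.25

$30.25


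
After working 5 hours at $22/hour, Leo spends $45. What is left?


Calculate earnings:
5 x $22 = $110
Subtract spending:
$110 - $45 = $65

$65


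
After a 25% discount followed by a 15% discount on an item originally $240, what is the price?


First discount:
25% of $240 = $60
Price after first discount:
$240 - $60 = $180
Second discount:
15% of $180 = $27
Final price:
$180 - $27 = $153

$153


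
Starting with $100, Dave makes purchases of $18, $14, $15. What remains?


Add up expenses:
$18 + $14 + $15 = $47
Subtract from budget:
$100 - $47 = $53

$53


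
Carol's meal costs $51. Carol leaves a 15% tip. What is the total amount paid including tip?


Calculate the tip:
15% of $51 = $7.65
Add tip to meal cost:
$51 + $7.65 = $58.65

$58.65


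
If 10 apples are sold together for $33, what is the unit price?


Total cost: $33
Number of items: 10
Unit price: $33 / 10 = $3.30

$3.30


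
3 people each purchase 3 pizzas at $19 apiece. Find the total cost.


Cost per person:
3 x $19 = $57
Group total:
3 x $57 = $171

$171


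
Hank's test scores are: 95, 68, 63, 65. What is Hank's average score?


Add the scores:
95 + 68 + 63 + 65 = 291
Divide by the number of tests:
291 / 4 = 72.75

72.75


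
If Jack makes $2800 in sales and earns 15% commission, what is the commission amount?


Convert rate to decimal:
15% = 0.15
Multiply by sales:
$2800 x 0.15 = $420

$420


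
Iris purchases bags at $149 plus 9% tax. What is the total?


Calculate the tax:
9% of $149 = $13.41
Add tax to price:
$149 + $13.41 = $162.41

$162.41


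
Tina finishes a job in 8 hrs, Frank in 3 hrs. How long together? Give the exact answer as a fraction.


Tina's rate: 1/8 of the job per hour
Frank's rate: 1/3 of the job per hour
Combined rate: 1/8 + 1/3 = 11/24 per hour
Time = 1 / (11/24) = 24/11 hours (≈ 2.18 hours)

24/11 hours


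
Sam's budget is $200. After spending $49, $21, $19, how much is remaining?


Add up expenses:
$49 + $21 + $19 = $89
Subtract from budget:
$200 - $89 = $111

$111


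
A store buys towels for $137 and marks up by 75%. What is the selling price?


Calculate the markup amount:
75% of $137 = $102.75
Add to cost:
$137 + $102.75 = $239.75

$239.75


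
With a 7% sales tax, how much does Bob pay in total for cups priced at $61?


Calculate the tax:
7% of $61 = $4.27
Add tax to price:
$61 + $4.27 = $65.27

$65.27


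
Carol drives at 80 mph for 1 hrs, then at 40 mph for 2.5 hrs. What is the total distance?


Leg 1 distance:
80 x 1 = 80 miles
Leg 2 distance:
40 x 2.5 = 100 miles
Total distance:
80 + 100 = 180 miles

180 miles


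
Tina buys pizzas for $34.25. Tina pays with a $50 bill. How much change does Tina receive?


Start with the amount paid:
$50
Subtract the price:
$50 - $34.25 = $15.75

$15.75


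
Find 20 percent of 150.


Convert percentage to decimal:
20% = 0.2
Multiply:
150 x 0.2 = 30

30


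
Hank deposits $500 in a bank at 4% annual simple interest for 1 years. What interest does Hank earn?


Use the formula I = P x R x T / 100
P x R x T = 500 x 4 x 1 = 2000
I = 2000 / 100 = $20

$20


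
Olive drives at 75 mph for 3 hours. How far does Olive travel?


Use the formula: distance = speed x time
Speed = 75 mph, Time = 3 hours
75 x 3 = 225 miles

225 miles


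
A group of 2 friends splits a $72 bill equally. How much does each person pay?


Total bill: $72
Number of people: 2
Each pays: $72 / 2 = $36

$36


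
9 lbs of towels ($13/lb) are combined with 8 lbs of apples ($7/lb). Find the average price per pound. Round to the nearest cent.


Cost of towels:
9 x $13 = $117
Cost of apples:
8 x $7 = $56
Total cost: $117 + $56 = $173
Total weight: 17 lbs
Average: $173 / 17 = $10.1764... ≈ $10.18/lb

$10.18/lb


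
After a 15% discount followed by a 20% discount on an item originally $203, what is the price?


First discount:
15% of $203 = $30.45
Price after first discount:
$203 - $30.45 = $172.55
Second discount:
20% of $172.55 = $34.51
Final price:
$172.55 - $34.51 = $138.04

$138.04


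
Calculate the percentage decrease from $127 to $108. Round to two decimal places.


Find the absolute change:
|108 - 127| = 19
Divide by original and multiply by 100:
19 / 127 x 100 = 14.9606...% ≈ 14.96%

14.96%


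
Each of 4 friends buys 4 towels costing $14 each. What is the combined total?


Cost per person:
4 x $14 = $56
Group total:
4 x $56 = $224

$224


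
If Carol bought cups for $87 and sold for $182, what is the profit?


Selling price = $182
Cost price = $87
Profit = selling price - cost price:
Profit = $182 - $87 = $95

$95


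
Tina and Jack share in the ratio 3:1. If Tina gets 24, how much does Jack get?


Find the multiplier:
24 / 3 = 8
Apply to Jack's share:
1 x 8 = 8

8


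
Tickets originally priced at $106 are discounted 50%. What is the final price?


Calculate the discount amount:
50% of $106 = $53
Subtract from original:
$106 - $53 = $53

$53


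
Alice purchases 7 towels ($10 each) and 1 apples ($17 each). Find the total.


Cost of towels:
7 x $10 = $70
Cost of apples:
1 x $17 = $17
Add both:
$70 + $17 = $87

$87


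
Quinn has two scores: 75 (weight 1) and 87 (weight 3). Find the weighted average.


Weighted sum:
1 x 75 + 3 x 87 = 336
Total weight:
1 + 3 = 4
Weighted average:
336 / 4 = 84

84


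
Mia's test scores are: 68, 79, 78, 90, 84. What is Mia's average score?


Add the scores:
68 + 79 + 78 + 90 + 84 = 399
Divide by the number of tests:
399 / 5 = 79.8

79.8


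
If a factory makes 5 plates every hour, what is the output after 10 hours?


Production rate: 5 plates per hour
Time: 10 hours
Total: 5 x 10 = 50 plates

50 plates


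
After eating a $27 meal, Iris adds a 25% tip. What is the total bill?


Calculate the tip:
25% of $27 = $6.75
Add tip to meal cost:
$27 + $6.75 = $33.75

$33.75


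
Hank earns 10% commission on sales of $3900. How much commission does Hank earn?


Convert rate to decimal:
10% = 0.1
Multiply by sales:
$3900 x 0.1 = $390

$390


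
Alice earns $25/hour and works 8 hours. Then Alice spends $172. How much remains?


Calculate earnings:
8 x $25 = $200
Subtract spending:
$200 - $172 = $28

$28


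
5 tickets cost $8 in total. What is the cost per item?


Total cost: $8
Number of items: 5
Unit price: $8 / 5 = $1.60

$1.60


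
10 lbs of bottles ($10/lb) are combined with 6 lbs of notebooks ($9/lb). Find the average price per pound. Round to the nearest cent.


Cost of bottles:
10 x $10 = $100
Cost of notebooks:
6 x $9 = $54
Total cost: $100 + $54 = $154
Total weight: 16 lbs
Average: $154 / 16 = $9.625 ≈ $9.63/lb

$9.63/lb


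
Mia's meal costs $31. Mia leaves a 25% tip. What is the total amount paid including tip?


Calculate the tip:
25% of $31 = $7.75
Add tip to meal cost:
$31 + $7.75 = $38.75

$38.75


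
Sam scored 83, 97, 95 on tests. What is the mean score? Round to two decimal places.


Add the scores:
83 + 97 + 95 = 275
Divide by the number of tests:
275 / 3 = 91.6666... ≈ 91.67

91.67


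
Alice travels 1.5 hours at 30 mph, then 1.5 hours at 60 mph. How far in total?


Leg 1 distance:
30 x 1.5 = 45 miles
Leg 2 distance:
60 x 1.5 = 90 miles
Total distance:
45 + 90 = 135 miles

135 miles


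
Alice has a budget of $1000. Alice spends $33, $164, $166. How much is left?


Add up expenses:
$33 + $164 + $166 = $363
Subtract from budget:
$1000 - $363 = $637

$637


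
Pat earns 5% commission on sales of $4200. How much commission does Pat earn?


Convert rate to decimal:
5% = 0.05
Multiply by sales:
$4200 x 0.05 = $210

$210


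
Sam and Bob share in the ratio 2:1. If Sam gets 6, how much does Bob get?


Find the multiplier:
6 / 2 = 3
Apply to Bob's share:
1 x 3 = 3

3


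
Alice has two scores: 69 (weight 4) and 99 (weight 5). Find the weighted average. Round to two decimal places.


Weighted sum:
4 x 69 + 5 x 99 = 771
Total weight:
4 + 5 = 9
Weighted average:
771 / 9 = 85.6666... ≈ 85.67

85.67


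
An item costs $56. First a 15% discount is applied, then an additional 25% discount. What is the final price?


First discount:
15% of $56 = $8.40
Price after first discount:
$56 - $8.40 = $47.60
Second discount:
25% of $47.60 = $11.90
Final price:
$47.60 - $11.90 = $35.70

$35.70


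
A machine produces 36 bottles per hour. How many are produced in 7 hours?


Production rate: 36 bottles per hour
Time: 7 hours
Total: 36 x 7 = 252 bottles

252 bottles


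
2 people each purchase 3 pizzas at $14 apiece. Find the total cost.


Cost per person:
3 x $14 = $42
Group total:
2 x $42 = $84

$84


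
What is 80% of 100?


Convert percentage to decimal:
80% = 0.8
Multiply:
100 x 0.8 = 80

80


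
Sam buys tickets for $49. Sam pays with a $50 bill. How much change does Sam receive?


Start with the amount paid:
$50
Subtract the price:
$50 - $49 = $1

$1


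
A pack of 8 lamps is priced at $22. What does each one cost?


Total cost: $22
Number of items: 8
Unit price: $22 / 8 = $2.75

$2.75


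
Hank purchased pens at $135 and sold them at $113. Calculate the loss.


Selling price = $113
Cost price = $135
Loss = cost price - selling price:
Loss = $135 - $113 = $22

$22


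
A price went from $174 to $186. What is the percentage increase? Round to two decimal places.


Find the absolute change:
|186 - 174| = 12
Divide by original and multiply by 100:
12 / 174 x 100 = 6.8965...% ≈ 6.9%

6.9%


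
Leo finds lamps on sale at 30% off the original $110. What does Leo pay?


Calculate the discount amount:
30% of $110 = $33
Subtract from original:
$110 - $33 = $77

$77


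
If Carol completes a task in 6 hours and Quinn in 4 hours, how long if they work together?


Carol's rate: 1/6 of the job per hour
Quinn's rate: 1/4 of the job per hour
Combined rate: 1/6 + 1/4 = 5/12 per hour
Time = 1 / (5/12) = 12/5 = 2.4 hours

2.4 hours


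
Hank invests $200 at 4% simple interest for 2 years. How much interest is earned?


Use the formula I = P x R x T / 100
P x R x T = 200 x 4 x 2 = 1600
I = 1600 / 100 = $16

$16


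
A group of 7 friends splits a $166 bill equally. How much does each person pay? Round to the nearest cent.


Total bill: $166
Number of people: 7
Each pays: $166 / 7 = $23.7142... ≈ $23.71

$23.71


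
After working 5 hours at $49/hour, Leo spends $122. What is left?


Calculate earnings:
5 x $49 = $245
Subtract spending:
$245 - $122 = $123

$123


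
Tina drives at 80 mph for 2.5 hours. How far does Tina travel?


Use the formula: distance = speed x time
Speed = 80 mph, Time = 2.5 hours
80 x 2.5 = 200 miles

200 miles


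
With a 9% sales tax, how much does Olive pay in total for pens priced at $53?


Calculate the tax:
9% of $53 = $4.77
Add tax to price:
$53 + $4.77 = $57.77

$57.77


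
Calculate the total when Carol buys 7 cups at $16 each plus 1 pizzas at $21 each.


Cost of cups:
7 x $16 = $112
Cost of pizzas:
1 x $21 = $21
Add both:
$112 + $21 = $133

$133


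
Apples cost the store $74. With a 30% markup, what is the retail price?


Calculate the markup amount:
30% of $74 = $22.20
Add to cost:
$74 + $22.20 = $96.20

$96.20


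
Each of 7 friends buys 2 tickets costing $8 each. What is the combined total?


Cost per person:
2 x $8 = $16
Group total:
7 x $16 = $112

$112


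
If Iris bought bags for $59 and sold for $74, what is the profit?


Selling price = $74
Cost price = $59
Profit = selling price - cost price:
Profit = $74 - $59 = $15

$15


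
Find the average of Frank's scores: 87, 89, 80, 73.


Add the scores:
87 + 89 + 80 + 73 = 329
Divide by the number of tests:
329 / 4 = 82.25

82.25


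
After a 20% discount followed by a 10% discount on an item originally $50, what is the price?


First discount:
20% of $50 = $10
Price after first discount:
$50 - $10 = $40
Second discount:
10% of $40 = $4
Final price:
$40 - $4 = $36

$36


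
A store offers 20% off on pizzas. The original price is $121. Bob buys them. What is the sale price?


Calculate the discount amount:
20% of $121 = $24.20
Subtract from original:
$121 - $24.20 = $96.80

$96.80


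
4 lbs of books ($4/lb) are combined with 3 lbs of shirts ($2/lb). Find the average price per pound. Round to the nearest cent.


Cost of books:
4 x $4 = $16
Cost of shirts:
3 x $2 = $6
Total cost: $16 + $6 = $22
Total weight: 7 lbs
Average: $22 / 7 = $3.1428... ≈ $3.14/lb

$3.14/lb


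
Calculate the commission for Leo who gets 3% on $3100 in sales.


Convert rate to decimal:
3% = 0.03
Multiply by sales:
$3100 x 0.03 = $93

$93


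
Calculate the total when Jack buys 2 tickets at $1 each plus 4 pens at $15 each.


Cost of tickets:
2 x $1 = $2
Cost of pens:
4 x $15 = $60
Add both:
$2 + $60 = $62

$62


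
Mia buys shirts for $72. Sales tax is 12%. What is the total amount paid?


Calculate the tax:
12% of $72 = $8.64
Add tax to price:
$72 + $8.64 = $80.64

$80.64


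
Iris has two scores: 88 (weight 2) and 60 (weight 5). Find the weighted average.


Weighted sum:
2 x 88 + 5 x 60 = 476
Total weight:
2 + 5 = 7
Weighted average:
476 / 7 = 68

68


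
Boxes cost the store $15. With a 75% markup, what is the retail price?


Calculate the markup amount:
75% of $15 = $11.25
Add to cost:
$15 + $11.25 = $26.25

$26.25


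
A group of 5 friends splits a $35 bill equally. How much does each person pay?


Total bill: $35
Number of people: 5
Each pays: $35 / 5 = $7

$7


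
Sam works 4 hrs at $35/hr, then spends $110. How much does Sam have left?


Calculate earnings:
4 x $35 = $140
Subtract spending:
$140 - $110 = $30

$30


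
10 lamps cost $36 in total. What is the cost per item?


Total cost: $36
Number of items: 10
Unit price: $36 / 10 = $3.60

$3.60


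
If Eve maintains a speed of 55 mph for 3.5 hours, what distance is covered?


Use the formula: distance = speed x time
Speed = 55 mph, Time = 3.5 hours
55 x 3.5 = 192.5 miles

192.5 miles


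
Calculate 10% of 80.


Convert percentage to decimal:
10% = 0.1
Multiply:
80 x 0.1 = 8

8


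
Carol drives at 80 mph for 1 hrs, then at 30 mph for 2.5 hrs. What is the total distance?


Leg 1 distance:
80 x 1 = 80 miles
Leg 2 distance:
30 x 2.5 = 75 miles
Total distance:
80 + 75 = 155 miles

155 miles


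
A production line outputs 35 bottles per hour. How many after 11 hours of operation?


Production rate: 35 bottles per hour
Time: 11 hours
Total: 35 x 11 = 385 bottles

385 bottles


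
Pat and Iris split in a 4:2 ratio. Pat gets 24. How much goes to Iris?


Find the multiplier:
24 / 4 = 6
Apply to Iris's share:
2 x 6 = 12

12


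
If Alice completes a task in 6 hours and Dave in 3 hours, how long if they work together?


Alice's rate: 1/6 of the job per hour
Dave's rate: 1/3 of the job per hour
Combined rate: 1/6 + 1/3 = 1/2 per hour
Time = 1 / (1/2) = 2 hours

2 hours


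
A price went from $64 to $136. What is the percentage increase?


Find the absolute change:
|136 - 64| = 72
Divide by original and multiply by 100:
72 / 64 x 100 = 112.5%

112.5%


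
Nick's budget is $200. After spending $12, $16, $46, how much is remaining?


Add up expenses:
$12 + $16 + $46 = $74
Subtract from budget:
$200 - $74 = $126

$126


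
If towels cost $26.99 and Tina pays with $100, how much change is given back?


Start with the amount paid:
$100
Subtract the price:
$100 - $26.99 = $73.01

$73.01


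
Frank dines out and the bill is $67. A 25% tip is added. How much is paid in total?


Calculate the tip:
25% of $67 = $16.75
Add tip to meal cost:
$67 + $16.75 = $83.75

$83.75


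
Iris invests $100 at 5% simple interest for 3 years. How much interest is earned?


Use the formula I = P x R x T / 100
P x R x T = 100 x 5 x 3 = 1500
I = 1500 / 100 = $15

$15


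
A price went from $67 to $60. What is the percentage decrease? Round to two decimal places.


Find the absolute change:
|60 - 67| = 7
Divide by original and multiply by 100:
7 / 67 x 100 = 10.4477...% ≈ 10.45%

10.45%


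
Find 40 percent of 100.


Convert percentage to decimal:
40% = 0.4
Multiply:
100 x 0.4 = 40

40


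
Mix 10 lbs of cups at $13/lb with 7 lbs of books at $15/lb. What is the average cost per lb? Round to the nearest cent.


Cost of cups:
10 x $13 = $130
Cost of books:
7 x $15 = $105
Total cost: $130 + $105 = $235
Total weight: 17 lbs
Average: $235 / 17 = $13.8235... ≈ $13.82/lb

$13.82/lb


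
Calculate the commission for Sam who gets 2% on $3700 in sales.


Convert rate to decimal:
2% = 0.02
Multiply by sales:
$3700 x 0.02 = $74

$74


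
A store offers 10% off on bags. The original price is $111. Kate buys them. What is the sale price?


Calculate the discount amount:
10% of $111 = $11.10
Subtract from original:
$111 - $11.10 = $99.90

$99.90


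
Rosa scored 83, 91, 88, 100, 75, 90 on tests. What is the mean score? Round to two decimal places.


Add the scores:
83 + 91 + 88 + 100 + 75 + 90 = 527
Divide by the number of tests:
527 / 6 = 87.8333... ≈ 87.83

87.83


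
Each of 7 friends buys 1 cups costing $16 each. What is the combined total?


Cost per person:
1 x $16 = $16
Group total:
7 x $16 = $112

$112


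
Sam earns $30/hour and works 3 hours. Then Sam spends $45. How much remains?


Calculate earnings:
3 x $30 = $90
Subtract spending:
$90 - $45 = $45

$45


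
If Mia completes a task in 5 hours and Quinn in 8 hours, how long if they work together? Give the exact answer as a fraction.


Mia's rate: 1/5 of the job per hour
Quinn's rate: 1/8 of the job per hour
Combined rate: 1/5 + 1/8 = 13/40 per hour
Time = 1 / (13/40) = 40/13 hours (≈ 3.08 hours)

40/13 hours


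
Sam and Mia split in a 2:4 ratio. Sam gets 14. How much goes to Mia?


Find the multiplier:
14 / 2 = 7
Apply to Mia's share:
4 x 7 = 28

28


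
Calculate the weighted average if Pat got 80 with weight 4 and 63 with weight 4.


Weighted sum:
4 x 80 + 4 x 63 = 572
Total weight:
4 + 4 = 8
Weighted average:
572 / 8 = 71.5

71.5


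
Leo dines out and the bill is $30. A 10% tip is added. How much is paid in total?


Calculate the tip:
10% of $30 = $3
Add tip to meal cost:
$30 + $3 = $33

$33


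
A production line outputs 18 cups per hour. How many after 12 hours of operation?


Production rate: 18 cups per hour
Time: 12 hours
Total: 18 x 12 = 216 cups

216 cups


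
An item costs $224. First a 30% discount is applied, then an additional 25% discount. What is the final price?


First discount:
30% of $224 = $67.20
Price after first discount:
$224 - $67.20 = $156.80
Second discount:
25% of $156.80 = $39.20
Final price:
$156.80 - $39.20 = $117.60

$117.60


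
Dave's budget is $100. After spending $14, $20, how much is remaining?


Add up expenses:
$14 + $20 = $34
Subtract from budget:
$100 - $34 = $66

$66


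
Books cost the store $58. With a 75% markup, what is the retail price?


Calculate the markup amount:
75% of $58 = $43.50
Add to cost:
$58 + $43.50 = $101.50

$101.50


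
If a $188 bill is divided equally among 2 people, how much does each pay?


Total bill: $188
Number of people: 2
Each pays: $188 / 2 = $94

$94


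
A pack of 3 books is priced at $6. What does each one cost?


Total cost: $6
Number of items: 3
Unit price: $6 / 3 = $2

$2


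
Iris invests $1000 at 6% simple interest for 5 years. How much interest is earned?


Use the formula I = P x R x T / 100
P x R x T = 1000 x 6 x 5 = 30000
I = 30000 / 100 = $300

$300


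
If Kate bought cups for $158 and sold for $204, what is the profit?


Selling price = $204
Cost price = $158
Profit = selling price - cost price:
Profit = $204 - $158 = $46

$46


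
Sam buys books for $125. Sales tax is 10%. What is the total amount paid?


Calculate the tax:
10% of $125 = $12.50
Add tax to price:
$125 + $12.50 = $137.50

$137.50


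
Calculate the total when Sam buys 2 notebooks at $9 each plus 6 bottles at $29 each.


Cost of notebooks:
2 x $9 = $18
Cost of bottles:
6 x $29 = $174
Add both:
$18 + $174 = $192

$192


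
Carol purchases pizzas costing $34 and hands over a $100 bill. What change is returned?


Start with the amount paid:
$100
Subtract the price:
$100 - $34 = $66

$66


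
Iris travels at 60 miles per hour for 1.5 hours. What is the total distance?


Use the formula: distance = speed x time
Speed = 60 mph, Time = 1.5 hours
60 x 1.5 = 90 miles

90 miles


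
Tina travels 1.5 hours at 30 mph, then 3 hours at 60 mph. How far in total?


Leg 1 distance:
30 x 1.5 = 45 miles
Leg 2 distance:
60 x 3 = 180 miles
Total distance:
45 + 180 = 225 miles

225 miles


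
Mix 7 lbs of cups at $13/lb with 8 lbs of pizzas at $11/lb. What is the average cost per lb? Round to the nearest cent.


Cost of cups:
7 x $13 = $91
Cost of pizzas:
8 x $11 = $88
Total cost: $91 + $88 = $179
Total weight: 15 lbs
Average: $179 / 15 = $11.9333... ≈ $11.93/lb

$11.93/lb


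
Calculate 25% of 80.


Convert percentage to decimal:
25% = 0.25
Multiply:
80 x 0.25 = 20

20


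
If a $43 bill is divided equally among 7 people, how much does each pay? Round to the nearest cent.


Total bill: $43
Number of people: 7
Each pays: $43 / 7 = $6.1428... ≈ $6.14

$6.14


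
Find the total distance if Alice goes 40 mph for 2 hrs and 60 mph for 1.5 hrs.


Leg 1 distance:
40 x 2 = 80 miles
Leg 2 distance:
60 x 1.5 = 90 miles
Total distance:
80 + 90 = 170 miles

170 miles


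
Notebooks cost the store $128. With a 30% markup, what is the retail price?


Calculate the markup amount:
30% of $128 = $38.40
Add to cost:
$128 + $38.40 = $166.40

$166.40


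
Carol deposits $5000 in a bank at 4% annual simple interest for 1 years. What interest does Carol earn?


Use the formula I = P x R x T / 100
P x R x T = 5000 x 4 x 1 = 20000
I = 20000 / 100 = $200

$200


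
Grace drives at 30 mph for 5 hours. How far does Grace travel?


Use the formula: distance = speed x time
Speed = 30 mph, Time = 5 hours
30 x 5 = 150 miles

150 miles


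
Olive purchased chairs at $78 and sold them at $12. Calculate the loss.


Selling price = $12
Cost price = $78
Loss = cost price - selling price:
Loss = $78 - $12 = $66

$66


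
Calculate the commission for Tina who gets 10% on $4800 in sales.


Convert rate to decimal:
10% = 0.1
Multiply by sales:
$4800 x 0.1 = $480

$480


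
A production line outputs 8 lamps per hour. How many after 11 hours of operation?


Production rate: 8 lamps per hour
Time: 11 hours
Total: 8 x 11 = 88 lamps

88 lamps


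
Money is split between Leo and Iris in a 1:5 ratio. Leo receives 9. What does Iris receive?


Find the multiplier:
9 / 1 = 9
Apply to Iris's share:
5 x 9 = 45

45


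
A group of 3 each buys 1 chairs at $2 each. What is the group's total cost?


Cost per person:
1 x $2 = $2
Group total:
3 x $2 = $6

$6


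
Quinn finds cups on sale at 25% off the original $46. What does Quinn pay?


Calculate the discount amount:
25% of $46 = $11.50
Subtract from original:
$46 - $11.50 = $34.50

$34.50


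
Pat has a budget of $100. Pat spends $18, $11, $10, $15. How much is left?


Add up expenses:
$18 + $11 + $10 + $15 = $54
Subtract from budget:
$100 - $54 = $46

$46


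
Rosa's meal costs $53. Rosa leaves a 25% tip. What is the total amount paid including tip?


Calculate the tip:
25% of $53 = $13.25
Add tip to meal cost:
$53 + $13.25 = $66.25

$66.25


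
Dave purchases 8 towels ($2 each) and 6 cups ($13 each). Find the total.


Cost of towels:
8 x $2 = $16
Cost of cups:
6 x $13 = $78
Add both:
$16 + $78 = $94

$94


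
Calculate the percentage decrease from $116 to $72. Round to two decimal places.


Find the absolute change:
|72 - 116| = 44
Divide by original and multiply by 100:
44 / 116 x 100 = 37.9310...% ≈ 37.93%

37.93%


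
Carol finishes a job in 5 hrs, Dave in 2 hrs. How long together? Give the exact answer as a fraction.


Carol's rate: 1/5 of the job per hour
Dave's rate: 1/2 of the job per hour
Combined rate: 1/5 + 1/2 = 7/10 per hour
Time = 1 / (7/10) = 10/7 hours (≈ 1.43 hours)

10/7 hours


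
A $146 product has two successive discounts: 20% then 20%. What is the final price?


First discount:
20% of $146 = $29.20
Price after first discount:
$146 - $29.20 = $116.80
Second discount:
20% of $116.80 = $23.36
Final price:
$116.80 - $23.36 = $93.44

$93.44


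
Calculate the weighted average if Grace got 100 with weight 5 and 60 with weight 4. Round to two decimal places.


Weighted sum:
5 x 100 + 4 x 60 = 740
Total weight:
5 + 4 = 9
Weighted average:
740 / 9 = 82.2222... ≈ 82.22

82.22


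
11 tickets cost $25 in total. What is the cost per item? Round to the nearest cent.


Total cost: $25
Number of items: 11
Unit price: $25 / 11 = $2.2727... ≈ $2.27

$2.27


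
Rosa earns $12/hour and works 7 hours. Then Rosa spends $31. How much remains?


Calculate earnings:
7 x $12 = $84
Subtract spending:
$84 - $31 = $53

$53


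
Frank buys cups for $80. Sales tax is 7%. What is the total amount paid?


Calculate the tax:
7% of $80 = $5.60
Add tax to price:
$80 + $5.60 = $85.60

$85.60


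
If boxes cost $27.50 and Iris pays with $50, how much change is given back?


Start with the amount paid:
$50
Subtract the price:
$50 - $27.50 = $22.50

$22.50


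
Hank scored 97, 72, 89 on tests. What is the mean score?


Add the scores:
97 + 72 + 89 = 258
Divide by the number of tests:
258 / 3 = 86

86


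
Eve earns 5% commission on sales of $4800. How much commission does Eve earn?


Convert rate to decimal:
5% = 0.05
Multiply by sales:
$4800 x 0.05 = $240

$240


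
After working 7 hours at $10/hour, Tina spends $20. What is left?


Calculate earnings:
7 x $10 = $70
Subtract spending:
$70 - $20 = $50

$50


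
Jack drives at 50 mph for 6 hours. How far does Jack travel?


Use the formula: distance = speed x time
Speed = 50 mph, Time = 6 hours
50 x 6 = 300 miles

300 miles


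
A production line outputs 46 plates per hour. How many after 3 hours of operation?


Production rate: 46 plates per hour
Time: 3 hours
Total: 46 x 3 = 138 plates

138 plates


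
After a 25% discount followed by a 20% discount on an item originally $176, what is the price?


First discount:
25% of $176 = $44
Price after first discount:
$176 - $44 = $132
Second discount:
20% of $132 = $26.40
Final price:
$132 - $26.40 = $105.60

$105.60


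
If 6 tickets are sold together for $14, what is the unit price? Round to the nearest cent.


Total cost: $14
Number of items: 6
Unit price: $14 / 6 = $2.3333... ≈ $2.33

$2.33


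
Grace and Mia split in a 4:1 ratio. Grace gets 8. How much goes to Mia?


Find the multiplier:
8 / 4 = 2
Apply to Mia's share:
1 x 2 = 2

2


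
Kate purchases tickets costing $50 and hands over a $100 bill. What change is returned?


Start with the amount paid:
$100
Subtract the price:
$100 - $50 = $50

$50


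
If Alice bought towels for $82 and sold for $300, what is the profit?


Selling price = $300
Cost price = $82
Profit = selling price - cost price:
Profit = $300 - $82 = $218

$218
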